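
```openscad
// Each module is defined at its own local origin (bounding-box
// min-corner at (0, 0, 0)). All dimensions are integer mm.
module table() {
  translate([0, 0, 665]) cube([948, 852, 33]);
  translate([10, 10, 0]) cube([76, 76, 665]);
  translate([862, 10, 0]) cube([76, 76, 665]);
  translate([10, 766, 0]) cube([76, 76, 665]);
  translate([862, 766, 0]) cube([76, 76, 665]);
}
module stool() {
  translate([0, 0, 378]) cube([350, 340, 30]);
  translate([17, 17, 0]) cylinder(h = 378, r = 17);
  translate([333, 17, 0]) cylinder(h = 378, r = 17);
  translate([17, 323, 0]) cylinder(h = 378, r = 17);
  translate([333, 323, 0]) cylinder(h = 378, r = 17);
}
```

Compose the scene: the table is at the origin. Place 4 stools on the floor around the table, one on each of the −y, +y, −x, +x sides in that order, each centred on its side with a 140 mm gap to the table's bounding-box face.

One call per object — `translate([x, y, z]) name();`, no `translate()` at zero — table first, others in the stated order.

table();
translate([299, -480, 0]) stool();
translate([299, 992, 0]) stool();
translate([-490, 256, 0]) stool();
translate([1088, 256, 0]) stool();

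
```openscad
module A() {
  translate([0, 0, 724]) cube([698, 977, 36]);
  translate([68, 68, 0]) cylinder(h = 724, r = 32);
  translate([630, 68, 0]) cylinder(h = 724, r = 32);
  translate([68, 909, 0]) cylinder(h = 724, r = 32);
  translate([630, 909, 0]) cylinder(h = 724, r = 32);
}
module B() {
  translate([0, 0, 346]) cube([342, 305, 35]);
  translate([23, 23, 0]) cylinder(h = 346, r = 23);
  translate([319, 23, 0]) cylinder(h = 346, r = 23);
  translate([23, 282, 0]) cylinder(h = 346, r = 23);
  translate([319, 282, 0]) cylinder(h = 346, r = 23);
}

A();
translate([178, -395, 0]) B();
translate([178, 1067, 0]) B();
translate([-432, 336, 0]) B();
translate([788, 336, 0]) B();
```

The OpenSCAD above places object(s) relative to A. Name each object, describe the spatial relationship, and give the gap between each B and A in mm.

A is a table. B is a stool. Four stools sit around the table at the −y, +y, −x, +x sides. The gap between each stool and the table is 90 mm.

Each stool's nearest face is 90 mm from the table's bounding box.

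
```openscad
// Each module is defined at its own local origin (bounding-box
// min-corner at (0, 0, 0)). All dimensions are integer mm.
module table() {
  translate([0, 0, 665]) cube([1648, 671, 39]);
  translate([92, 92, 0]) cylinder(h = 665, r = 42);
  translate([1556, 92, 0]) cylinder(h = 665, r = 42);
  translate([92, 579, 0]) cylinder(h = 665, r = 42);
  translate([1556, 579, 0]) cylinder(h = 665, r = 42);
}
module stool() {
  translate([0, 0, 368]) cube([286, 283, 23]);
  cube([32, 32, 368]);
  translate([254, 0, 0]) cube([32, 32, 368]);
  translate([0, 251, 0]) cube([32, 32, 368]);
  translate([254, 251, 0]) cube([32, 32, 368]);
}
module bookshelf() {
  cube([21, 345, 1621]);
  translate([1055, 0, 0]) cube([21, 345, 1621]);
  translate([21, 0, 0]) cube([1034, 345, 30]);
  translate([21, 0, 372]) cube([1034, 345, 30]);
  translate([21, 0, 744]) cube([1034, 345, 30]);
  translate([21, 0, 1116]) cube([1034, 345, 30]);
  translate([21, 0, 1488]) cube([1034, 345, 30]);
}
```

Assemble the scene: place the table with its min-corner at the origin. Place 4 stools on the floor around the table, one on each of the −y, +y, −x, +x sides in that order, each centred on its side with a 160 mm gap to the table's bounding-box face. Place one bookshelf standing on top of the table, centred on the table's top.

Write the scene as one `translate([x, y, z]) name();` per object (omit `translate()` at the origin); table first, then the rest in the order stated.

table();
translate([681, -443, 0]) stool();
translate([681, 831, 0]) stool();
translate([-446, 194, 0]) stool();
translate([1808, 194, 0]) stool();
translate([286, 163, 704]) bookshelf();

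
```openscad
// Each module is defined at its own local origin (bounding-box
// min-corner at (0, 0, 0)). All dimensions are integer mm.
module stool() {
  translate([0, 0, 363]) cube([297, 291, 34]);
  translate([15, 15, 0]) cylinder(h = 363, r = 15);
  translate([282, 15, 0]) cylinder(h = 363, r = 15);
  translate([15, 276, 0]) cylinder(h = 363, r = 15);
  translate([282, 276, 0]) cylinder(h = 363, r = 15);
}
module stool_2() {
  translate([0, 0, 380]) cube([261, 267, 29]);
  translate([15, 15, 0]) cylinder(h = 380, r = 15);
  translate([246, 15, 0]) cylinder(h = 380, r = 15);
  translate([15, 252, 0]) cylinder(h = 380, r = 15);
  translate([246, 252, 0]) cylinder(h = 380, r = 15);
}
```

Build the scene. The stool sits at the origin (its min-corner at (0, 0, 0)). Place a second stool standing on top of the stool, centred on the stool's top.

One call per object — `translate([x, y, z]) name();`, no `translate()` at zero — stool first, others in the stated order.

stool();
translate([18, 12, 397]) stool_2();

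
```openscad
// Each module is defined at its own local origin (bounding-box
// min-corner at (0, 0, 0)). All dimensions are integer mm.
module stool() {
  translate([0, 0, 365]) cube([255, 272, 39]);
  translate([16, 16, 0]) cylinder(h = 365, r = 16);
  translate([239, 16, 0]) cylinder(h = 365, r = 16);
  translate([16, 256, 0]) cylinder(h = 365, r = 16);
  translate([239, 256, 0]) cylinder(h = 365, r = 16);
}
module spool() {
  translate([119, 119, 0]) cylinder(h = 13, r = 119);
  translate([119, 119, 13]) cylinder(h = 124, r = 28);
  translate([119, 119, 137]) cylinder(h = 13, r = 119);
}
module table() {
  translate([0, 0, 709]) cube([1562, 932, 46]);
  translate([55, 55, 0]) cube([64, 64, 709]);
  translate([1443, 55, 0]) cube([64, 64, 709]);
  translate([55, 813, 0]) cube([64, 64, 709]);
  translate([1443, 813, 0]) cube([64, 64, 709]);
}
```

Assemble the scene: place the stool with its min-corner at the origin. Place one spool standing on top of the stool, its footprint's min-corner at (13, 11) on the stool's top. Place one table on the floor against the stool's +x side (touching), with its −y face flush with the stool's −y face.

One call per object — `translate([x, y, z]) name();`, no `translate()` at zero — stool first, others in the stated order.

stool();
translate([13, 11, 404]) spool();
translate([255, 0, 0]) table();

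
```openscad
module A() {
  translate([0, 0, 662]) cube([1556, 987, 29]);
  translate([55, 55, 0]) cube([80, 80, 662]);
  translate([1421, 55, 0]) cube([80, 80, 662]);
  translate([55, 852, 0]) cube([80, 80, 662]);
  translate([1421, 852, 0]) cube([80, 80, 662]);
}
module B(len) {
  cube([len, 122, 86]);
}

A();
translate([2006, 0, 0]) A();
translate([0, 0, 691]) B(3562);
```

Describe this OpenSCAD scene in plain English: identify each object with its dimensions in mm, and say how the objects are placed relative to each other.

A is a rectangular dining table. The top is 1556×987×29 mm with its upper surface at z = 691 mm. It stands on four 80×80 mm square legs, each inset 55 mm from the nearest pair of top edges, running from the floor to the underside of the top.

B is a rectangular beam 3562 mm long (x), 122 mm deep (y), 86 mm thick (z).

The beam spans the tops of two tables placed 450 mm apart, resting at z = 691 mm.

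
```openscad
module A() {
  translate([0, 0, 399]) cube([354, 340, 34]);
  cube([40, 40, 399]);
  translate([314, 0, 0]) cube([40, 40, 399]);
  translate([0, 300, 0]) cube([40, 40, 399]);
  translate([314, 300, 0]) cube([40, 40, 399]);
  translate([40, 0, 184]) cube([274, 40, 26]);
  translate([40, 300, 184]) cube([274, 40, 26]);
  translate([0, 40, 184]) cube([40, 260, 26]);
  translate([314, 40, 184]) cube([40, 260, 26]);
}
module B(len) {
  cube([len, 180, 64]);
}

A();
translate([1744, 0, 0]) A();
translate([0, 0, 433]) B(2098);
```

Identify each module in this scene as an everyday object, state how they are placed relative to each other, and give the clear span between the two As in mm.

A is a stool. B is a beam. A beam spans the tops of two stools. The clear span between the two stools is 1390 mm.

Second stool starts at x = 1744; first ends at x = 354; clear span = 1744 − 354 = 1390 mm.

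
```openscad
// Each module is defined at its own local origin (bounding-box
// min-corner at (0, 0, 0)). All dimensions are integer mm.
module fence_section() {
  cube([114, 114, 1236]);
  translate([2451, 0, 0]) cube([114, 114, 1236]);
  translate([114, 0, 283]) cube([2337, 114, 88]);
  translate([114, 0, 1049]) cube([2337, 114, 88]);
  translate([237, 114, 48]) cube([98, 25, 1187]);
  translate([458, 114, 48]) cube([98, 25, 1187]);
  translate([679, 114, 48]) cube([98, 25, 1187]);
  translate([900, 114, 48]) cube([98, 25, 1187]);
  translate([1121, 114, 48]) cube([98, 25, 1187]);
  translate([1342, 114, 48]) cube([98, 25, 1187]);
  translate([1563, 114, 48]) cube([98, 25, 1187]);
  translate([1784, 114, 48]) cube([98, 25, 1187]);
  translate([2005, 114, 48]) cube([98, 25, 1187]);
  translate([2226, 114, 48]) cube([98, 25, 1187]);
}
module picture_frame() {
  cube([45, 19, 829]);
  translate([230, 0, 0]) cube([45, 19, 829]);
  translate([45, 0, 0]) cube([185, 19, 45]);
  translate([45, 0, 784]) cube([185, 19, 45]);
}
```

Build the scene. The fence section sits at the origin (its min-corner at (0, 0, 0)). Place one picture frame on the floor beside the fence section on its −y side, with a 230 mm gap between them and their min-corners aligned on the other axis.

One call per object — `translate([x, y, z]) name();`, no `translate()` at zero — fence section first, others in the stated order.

fence_section();
translate([0, -249, 0]) picture_frame();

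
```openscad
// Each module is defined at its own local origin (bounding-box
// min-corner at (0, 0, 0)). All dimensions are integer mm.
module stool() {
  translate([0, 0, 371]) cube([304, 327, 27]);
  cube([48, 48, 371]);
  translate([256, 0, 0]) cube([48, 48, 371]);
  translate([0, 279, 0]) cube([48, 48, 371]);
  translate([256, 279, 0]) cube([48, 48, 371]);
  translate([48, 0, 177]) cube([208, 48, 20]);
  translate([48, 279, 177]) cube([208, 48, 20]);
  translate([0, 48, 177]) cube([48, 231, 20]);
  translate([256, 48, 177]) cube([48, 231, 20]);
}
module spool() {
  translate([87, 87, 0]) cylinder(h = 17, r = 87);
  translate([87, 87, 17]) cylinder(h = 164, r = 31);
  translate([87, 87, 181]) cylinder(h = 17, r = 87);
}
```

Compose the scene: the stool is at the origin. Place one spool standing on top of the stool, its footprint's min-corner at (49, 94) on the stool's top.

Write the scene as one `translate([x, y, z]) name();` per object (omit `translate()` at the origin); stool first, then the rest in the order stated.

stool();
translate([49, 94, 398]) spool();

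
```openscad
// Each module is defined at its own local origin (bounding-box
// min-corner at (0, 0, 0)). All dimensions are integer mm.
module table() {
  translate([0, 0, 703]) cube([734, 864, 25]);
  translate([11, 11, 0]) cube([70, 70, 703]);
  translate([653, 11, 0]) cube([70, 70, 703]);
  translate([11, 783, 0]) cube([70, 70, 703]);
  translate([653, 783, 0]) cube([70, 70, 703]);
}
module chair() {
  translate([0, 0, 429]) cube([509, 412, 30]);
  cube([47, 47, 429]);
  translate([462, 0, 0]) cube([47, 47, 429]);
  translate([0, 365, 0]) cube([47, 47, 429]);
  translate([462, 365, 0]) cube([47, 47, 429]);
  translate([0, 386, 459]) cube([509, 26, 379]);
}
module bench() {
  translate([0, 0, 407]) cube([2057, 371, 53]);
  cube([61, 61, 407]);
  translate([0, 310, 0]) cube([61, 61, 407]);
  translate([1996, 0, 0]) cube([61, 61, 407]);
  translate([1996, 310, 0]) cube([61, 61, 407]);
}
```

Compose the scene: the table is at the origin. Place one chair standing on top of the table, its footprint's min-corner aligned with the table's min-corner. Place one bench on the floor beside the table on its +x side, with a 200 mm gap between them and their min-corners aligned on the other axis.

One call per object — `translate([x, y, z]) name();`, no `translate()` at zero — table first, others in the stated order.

table();
translate([0, 0, 728]) chair();
translate([934, 0, 0]) bench();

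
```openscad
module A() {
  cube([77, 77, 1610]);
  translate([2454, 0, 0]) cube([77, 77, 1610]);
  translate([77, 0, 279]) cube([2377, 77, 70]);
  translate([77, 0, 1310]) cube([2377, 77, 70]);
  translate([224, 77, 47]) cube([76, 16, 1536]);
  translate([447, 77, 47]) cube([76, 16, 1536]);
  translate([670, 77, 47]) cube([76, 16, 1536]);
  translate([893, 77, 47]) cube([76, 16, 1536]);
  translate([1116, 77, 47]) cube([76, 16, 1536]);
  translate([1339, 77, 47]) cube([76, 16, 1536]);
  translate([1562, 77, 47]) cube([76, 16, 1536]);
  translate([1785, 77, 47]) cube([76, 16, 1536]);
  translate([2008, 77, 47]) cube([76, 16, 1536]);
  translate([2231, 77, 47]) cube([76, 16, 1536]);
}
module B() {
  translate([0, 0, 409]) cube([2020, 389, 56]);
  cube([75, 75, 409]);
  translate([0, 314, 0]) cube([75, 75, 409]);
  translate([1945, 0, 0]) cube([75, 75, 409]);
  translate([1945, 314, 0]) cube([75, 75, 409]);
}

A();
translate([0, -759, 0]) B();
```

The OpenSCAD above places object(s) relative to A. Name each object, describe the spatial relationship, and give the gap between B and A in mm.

A is a fence section. B is a bench. The bench is on the floor beside the fence section on its −y side. The gap between the bench and the fence section is 370 mm.

The bench's nearest face is 370 mm from the fence section's −y face.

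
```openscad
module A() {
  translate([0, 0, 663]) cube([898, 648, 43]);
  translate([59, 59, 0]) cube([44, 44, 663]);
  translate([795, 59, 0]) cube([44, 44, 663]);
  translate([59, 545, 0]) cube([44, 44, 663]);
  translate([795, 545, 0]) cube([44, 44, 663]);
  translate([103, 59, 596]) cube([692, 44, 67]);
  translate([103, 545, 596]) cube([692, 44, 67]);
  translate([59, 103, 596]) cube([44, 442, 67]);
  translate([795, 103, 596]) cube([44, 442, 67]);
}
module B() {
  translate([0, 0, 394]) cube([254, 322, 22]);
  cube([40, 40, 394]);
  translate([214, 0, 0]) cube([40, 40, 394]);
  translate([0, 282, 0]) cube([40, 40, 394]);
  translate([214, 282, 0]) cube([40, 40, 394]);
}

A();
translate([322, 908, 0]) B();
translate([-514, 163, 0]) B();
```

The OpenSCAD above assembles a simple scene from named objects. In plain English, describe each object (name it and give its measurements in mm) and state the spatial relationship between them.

A is a table with a 898×648 mm rectangular top, 43 mm thick, top surface at z = 706 mm, supported by four 44×44 mm square legs, each inset 59 mm from the nearest pair of top edges, running from the floor. Four apron rails, 44 mm thick and 67 mm tall, run between adjacent legs with their top edges flush with the underside of the top and their outer faces flush with the legs' outer faces.

B is a simple wooden stool: a rectangular seat 254 mm (x) by 322 mm (y), 22 mm thick, top face at z = 416 mm, on four square legs, each 40×40 mm in cross-section. The legs rest on z = 0, each flush with a corner of the seat.

Two stools sit around the table at the +y, −x sides.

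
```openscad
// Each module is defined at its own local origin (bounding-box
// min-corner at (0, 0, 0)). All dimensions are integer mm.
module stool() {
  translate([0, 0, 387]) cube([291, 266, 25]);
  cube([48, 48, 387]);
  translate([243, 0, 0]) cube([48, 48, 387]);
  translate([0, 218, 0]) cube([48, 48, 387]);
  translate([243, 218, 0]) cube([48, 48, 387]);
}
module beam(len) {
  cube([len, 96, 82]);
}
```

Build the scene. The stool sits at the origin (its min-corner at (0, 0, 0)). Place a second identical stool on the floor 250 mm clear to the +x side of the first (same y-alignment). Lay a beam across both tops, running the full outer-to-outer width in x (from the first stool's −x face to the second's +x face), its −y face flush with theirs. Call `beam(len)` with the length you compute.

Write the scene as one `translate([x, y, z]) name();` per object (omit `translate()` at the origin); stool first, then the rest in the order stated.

stool();
translate([541, 0, 0]) stool();
translate([0, 0, 412]) beam(832);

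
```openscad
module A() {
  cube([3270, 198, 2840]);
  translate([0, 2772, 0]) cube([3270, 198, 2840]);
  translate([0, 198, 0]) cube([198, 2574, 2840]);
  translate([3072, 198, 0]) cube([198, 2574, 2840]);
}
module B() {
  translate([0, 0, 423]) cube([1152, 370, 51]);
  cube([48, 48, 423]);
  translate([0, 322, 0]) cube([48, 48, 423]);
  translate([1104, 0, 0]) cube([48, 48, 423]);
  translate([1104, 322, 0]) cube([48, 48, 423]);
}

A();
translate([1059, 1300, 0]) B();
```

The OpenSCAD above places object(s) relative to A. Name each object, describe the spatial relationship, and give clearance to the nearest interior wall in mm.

Clearances: x = 861, y = 1102; minimum 861 mm.

A is a house frame. B is a bench. The bench sits inside the house frame, centred. The clearance to the nearest interior wall is 861 mm.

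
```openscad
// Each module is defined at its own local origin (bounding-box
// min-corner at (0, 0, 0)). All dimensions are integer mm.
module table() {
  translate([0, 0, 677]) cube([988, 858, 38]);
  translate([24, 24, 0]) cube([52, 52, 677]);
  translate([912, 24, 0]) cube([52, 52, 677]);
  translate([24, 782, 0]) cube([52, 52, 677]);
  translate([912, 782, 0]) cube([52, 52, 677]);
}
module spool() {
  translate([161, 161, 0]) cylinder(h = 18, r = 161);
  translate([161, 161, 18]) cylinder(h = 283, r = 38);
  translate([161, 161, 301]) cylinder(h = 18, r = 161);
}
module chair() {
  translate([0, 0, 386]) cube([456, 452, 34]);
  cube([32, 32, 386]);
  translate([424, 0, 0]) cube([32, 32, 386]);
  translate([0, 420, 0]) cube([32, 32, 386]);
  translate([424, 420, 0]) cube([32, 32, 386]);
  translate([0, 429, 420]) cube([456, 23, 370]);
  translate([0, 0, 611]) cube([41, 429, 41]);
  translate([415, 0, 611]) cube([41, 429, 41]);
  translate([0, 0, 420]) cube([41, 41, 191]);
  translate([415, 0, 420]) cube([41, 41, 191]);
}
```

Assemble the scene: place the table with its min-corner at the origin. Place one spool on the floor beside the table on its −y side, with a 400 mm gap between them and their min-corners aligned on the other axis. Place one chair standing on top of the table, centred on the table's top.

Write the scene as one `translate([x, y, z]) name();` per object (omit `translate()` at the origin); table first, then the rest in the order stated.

table();
translate([0, -722, 0]) spool();
translate([266, 203, 715]) chair();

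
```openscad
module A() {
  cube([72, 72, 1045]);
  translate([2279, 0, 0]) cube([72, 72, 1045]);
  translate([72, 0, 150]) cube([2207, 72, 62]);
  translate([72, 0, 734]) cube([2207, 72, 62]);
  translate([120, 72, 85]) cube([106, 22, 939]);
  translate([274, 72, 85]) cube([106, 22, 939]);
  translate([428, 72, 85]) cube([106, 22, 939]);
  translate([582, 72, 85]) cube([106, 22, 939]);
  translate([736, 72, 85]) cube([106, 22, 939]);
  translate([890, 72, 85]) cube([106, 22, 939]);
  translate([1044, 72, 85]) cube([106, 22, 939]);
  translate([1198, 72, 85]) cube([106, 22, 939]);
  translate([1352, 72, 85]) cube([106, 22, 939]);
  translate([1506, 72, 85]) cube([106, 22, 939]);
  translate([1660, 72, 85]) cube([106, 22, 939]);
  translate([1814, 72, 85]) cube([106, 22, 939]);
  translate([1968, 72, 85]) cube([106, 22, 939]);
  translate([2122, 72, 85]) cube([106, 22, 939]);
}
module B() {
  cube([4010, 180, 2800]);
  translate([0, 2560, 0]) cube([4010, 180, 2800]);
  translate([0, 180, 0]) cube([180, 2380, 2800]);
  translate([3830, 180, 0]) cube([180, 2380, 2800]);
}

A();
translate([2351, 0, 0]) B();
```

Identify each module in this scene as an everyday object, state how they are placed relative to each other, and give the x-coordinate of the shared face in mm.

A is a fence section. B is a house frame. The house frame is against the fence section's +x side, with their −y faces flush. The x-coordinate of the shared face is 2351 mm.

The fence section's +x face and the house frame's −x face are both at x = 2351 mm.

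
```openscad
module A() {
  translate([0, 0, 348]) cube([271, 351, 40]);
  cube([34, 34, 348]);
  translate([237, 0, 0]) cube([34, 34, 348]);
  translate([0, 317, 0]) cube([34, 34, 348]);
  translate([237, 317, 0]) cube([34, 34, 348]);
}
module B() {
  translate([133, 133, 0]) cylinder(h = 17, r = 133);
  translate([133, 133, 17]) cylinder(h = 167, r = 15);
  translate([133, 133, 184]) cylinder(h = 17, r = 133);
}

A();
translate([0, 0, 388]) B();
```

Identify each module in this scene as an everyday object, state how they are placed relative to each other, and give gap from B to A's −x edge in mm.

The spool's min-x is at 0; the stool's min-x is 0; gap = 0 mm.

A is a stool. B is a spool. The spool is on top of the stool. The gap from the spool to the stool's −x edge is 0 mm.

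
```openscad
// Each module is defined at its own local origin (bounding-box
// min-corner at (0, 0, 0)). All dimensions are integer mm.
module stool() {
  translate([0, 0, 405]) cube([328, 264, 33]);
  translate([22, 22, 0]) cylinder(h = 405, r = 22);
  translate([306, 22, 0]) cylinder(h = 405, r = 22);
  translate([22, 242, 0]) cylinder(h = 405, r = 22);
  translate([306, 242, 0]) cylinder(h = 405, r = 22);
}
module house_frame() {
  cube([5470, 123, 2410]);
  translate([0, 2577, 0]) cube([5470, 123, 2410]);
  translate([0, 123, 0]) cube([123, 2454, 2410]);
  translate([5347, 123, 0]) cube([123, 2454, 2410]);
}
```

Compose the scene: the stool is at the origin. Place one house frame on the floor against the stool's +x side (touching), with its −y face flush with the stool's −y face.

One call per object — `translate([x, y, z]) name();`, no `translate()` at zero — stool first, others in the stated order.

stool();
translate([328, 0, 0]) house_frame();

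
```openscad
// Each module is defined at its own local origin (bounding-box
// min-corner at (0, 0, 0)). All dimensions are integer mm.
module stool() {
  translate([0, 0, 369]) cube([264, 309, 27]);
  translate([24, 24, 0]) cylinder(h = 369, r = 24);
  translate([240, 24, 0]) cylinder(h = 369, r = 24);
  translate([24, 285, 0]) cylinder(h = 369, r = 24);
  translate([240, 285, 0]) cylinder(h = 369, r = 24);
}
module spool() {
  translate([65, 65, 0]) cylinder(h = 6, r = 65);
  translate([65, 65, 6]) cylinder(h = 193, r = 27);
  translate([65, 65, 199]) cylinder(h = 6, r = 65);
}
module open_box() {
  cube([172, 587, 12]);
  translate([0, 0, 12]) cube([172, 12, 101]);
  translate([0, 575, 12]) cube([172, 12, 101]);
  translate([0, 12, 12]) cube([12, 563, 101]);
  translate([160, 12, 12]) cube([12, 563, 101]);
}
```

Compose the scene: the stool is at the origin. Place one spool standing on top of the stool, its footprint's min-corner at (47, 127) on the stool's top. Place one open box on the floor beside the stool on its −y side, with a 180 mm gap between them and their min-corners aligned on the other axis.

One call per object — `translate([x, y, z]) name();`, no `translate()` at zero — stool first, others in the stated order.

stool();
translate([47, 127, 396]) spool();
translate([0, -767, 0]) open_box();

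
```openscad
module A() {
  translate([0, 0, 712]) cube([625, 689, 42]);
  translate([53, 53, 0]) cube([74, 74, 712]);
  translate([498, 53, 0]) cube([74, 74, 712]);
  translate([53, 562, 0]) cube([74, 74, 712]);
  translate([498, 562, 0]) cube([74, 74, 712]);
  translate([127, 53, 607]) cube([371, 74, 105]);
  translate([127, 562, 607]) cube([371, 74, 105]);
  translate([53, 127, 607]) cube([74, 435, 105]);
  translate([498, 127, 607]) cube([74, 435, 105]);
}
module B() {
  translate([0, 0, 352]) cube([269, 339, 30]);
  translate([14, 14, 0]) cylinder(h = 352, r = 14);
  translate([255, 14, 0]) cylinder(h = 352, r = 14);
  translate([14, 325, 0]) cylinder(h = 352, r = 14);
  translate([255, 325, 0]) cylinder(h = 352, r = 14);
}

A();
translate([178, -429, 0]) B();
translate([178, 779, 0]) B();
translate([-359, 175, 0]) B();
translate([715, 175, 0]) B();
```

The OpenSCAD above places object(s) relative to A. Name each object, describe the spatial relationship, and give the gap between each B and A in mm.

Each stool's nearest face is 90 mm from the table's bounding box.

A is a table. B is a stool. Four stools sit around the table at the −y, +y, −x, +x sides. The gap between each stool and the table is 90 mm.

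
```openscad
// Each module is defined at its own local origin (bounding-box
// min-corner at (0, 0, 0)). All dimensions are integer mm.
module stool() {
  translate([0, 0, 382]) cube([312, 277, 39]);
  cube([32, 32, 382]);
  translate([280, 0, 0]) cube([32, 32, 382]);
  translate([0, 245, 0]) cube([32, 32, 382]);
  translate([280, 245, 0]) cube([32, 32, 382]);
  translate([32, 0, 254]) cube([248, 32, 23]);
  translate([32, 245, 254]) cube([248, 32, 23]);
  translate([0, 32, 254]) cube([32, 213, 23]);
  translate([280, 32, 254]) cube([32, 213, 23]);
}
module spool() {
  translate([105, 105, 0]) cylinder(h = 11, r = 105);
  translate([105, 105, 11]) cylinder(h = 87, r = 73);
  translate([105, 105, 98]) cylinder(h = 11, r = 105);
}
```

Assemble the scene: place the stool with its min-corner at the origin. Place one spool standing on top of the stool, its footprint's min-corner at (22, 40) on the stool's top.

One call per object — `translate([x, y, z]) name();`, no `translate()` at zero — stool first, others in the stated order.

stool();
translate([22, 40, 421]) spool();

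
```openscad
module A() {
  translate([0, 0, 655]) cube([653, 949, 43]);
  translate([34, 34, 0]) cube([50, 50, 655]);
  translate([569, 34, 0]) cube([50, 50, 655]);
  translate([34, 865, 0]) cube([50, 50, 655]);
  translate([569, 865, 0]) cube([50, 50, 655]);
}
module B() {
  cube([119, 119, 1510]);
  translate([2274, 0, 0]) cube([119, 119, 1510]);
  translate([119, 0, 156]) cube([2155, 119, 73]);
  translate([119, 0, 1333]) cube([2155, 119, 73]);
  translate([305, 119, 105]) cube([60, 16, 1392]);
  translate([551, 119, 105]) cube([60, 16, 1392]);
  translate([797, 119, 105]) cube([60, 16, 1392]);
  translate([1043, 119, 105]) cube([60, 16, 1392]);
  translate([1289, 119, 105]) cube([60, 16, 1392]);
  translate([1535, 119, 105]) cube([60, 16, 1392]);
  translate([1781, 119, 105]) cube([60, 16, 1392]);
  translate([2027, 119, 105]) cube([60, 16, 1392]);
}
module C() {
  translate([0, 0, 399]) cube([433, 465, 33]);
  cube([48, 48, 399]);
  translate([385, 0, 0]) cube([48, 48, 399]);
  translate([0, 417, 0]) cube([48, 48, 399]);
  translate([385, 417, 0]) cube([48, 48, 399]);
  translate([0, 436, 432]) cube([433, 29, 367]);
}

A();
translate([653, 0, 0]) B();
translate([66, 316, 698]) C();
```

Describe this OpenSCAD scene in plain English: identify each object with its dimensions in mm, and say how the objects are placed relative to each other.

A is a table: top 653 mm (x) × 949 mm (y), 43 mm thick, upper face at z = 698 mm, on four 50×50 mm square legs, each inset 34 mm from the nearest pair of top edges, running from z = 0 to the bottom of the top.

B is a fence section. Two 119×119 mm posts, 1510 mm tall, stand on the floor with a clear span of 2155 mm between their inner faces. Two horizontal rails of 119×73 mm section span the gap between the posts with their undersides at z = 156 mm and z = 1333 mm, flush with the posts' −y face. 8 pickets, each 60 mm wide, 16 mm thick and 1392 mm tall, are fixed to the +y face of the rails with their bottoms at z = 105 mm, evenly spaced across the span with equal gaps (rounded down to the nearest mm) at the −x end and between each pair — any rounding remainder accumulates at the +x end.

C is a chair: 433×465 mm seat, 33 mm thick, top at z = 432 mm, on four 48 mm square corner legs flush with the seat edges. A 29 mm thick backrest slab spans the full seat width, extending 367 mm above the seat top, its back face flush with the seat's +y edge.

The fence section is against the table's +x side, with their −y faces flush. The chair is on top of the table.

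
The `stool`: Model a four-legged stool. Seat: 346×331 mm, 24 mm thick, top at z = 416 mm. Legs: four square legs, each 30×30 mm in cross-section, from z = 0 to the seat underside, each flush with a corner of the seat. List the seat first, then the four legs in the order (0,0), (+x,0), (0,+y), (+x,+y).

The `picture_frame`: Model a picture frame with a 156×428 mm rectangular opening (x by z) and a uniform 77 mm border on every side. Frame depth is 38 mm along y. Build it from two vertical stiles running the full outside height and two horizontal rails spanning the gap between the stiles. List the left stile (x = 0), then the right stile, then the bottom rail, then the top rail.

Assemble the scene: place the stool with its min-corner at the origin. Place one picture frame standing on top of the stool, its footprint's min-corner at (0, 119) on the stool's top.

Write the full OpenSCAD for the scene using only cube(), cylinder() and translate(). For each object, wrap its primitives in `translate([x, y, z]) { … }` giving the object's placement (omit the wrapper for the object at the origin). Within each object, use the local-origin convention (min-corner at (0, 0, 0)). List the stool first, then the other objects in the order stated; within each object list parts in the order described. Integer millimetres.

translate([0, 0, 392]) cube([346, 331, 24]);
cube([30, 30, 392]);
translate([316, 0, 0]) cube([30, 30, 392]);
translate([0, 301, 0]) cube([30, 30, 392]);
translate([316, 301, 0]) cube([30, 30, 392]);
translate([0, 119, 416]) {
  cube([77, 38, 582]);
  translate([233, 0, 0]) cube([77, 38, 582]);
  translate([77, 0, 0]) cube([156, 38, 77]);
  translate([77, 0, 505]) cube([156, 38, 77]);
}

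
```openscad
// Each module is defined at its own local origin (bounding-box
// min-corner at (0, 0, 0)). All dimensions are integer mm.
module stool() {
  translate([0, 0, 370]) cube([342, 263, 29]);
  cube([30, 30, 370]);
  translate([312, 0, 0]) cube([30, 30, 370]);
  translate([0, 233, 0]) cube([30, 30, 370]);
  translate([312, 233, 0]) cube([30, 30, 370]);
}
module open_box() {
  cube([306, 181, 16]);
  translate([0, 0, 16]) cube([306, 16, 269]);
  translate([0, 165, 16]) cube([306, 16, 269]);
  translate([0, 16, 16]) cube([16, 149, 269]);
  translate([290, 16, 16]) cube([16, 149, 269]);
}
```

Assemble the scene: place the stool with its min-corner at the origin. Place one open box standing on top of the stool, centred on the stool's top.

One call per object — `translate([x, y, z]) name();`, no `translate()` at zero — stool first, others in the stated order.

stool();
translate([18, 41, 399]) open_box();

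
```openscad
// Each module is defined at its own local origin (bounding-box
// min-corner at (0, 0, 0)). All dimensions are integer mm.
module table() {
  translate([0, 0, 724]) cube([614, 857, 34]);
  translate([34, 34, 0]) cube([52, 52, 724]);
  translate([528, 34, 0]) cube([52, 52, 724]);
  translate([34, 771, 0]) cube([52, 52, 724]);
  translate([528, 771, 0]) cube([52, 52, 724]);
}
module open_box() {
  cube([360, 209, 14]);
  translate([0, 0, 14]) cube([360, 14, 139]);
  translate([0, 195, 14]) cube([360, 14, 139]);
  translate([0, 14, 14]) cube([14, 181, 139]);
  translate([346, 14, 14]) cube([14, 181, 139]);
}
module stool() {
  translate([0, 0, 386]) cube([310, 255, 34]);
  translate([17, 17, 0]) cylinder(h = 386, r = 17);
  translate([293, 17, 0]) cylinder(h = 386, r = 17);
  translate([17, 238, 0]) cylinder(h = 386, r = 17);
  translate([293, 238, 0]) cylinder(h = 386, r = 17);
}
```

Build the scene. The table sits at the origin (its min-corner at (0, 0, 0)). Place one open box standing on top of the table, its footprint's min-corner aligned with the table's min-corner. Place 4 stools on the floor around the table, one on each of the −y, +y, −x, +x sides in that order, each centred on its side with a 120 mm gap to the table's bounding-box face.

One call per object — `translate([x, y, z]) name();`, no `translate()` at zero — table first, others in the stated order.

table();
translate([0, 0, 758]) open_box();
translate([152, -375, 0]) stool();
translate([152, 977, 0]) stool();
translate([-430, 301, 0]) stool();
translate([734, 301, 0]) stool();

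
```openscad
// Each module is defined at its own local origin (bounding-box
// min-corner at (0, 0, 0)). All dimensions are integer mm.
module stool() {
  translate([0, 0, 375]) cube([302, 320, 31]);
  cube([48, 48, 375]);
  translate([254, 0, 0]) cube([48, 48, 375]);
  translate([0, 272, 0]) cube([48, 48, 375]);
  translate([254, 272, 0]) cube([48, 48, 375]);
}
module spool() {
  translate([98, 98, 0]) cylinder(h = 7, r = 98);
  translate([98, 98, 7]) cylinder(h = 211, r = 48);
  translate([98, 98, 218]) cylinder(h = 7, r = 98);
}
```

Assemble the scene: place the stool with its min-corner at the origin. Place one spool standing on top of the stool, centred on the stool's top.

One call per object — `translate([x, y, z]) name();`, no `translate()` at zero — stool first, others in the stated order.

stool();
translate([53, 62, 406]) spool();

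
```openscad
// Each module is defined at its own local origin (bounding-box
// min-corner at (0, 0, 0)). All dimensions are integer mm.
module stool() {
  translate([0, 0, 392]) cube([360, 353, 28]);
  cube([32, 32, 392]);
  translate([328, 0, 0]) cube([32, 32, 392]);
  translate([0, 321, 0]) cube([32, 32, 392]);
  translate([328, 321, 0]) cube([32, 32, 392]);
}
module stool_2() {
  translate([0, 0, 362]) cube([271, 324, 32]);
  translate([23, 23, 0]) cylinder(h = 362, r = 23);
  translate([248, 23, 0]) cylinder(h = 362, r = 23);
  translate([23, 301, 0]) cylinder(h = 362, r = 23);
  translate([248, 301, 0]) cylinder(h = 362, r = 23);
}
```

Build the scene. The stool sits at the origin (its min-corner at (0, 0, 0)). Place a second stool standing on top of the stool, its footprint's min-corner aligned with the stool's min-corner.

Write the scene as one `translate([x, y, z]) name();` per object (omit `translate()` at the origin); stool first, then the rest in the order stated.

stool();
translate([0, 0, 420]) stool_2();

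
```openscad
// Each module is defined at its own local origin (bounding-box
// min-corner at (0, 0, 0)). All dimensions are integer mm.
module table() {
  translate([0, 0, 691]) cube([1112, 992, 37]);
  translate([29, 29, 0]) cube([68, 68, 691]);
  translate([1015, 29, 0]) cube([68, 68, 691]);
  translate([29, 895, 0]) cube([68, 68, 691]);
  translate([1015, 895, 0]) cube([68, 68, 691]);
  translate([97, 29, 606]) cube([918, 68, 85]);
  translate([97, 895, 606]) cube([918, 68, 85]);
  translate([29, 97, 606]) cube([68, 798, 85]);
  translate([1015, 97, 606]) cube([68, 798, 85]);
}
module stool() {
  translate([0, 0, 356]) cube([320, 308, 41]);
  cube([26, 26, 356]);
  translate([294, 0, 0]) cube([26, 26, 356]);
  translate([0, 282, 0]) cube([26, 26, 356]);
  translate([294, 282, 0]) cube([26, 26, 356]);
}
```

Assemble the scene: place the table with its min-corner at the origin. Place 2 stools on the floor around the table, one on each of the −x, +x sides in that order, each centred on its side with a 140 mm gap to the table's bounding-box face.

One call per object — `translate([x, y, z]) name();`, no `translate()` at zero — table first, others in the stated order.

table();
translate([-460, 342, 0]) stool();
translate([1252, 342, 0]) stool();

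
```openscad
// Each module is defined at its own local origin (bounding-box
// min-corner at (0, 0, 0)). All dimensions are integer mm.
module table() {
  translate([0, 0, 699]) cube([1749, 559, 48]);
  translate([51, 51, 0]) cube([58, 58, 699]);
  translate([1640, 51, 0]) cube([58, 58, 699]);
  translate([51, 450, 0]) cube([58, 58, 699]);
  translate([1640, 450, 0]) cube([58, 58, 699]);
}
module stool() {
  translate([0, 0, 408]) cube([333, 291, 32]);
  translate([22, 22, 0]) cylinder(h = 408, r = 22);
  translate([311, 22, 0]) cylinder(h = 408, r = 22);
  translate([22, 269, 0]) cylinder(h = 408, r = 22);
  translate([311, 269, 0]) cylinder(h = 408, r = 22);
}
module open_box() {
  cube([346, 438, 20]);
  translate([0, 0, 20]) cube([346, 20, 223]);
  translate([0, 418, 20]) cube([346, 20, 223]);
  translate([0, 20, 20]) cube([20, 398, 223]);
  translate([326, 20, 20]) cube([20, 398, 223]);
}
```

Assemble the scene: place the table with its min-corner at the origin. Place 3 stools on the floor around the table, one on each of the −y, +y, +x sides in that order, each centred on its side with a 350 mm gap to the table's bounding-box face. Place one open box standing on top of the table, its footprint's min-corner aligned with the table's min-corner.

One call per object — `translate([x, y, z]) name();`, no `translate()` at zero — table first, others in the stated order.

table();
translate([708, -641, 0]) stool();
translate([708, 909, 0]) stool();
translate([2099, 134, 0]) stool();
translate([0, 0, 747]) open_box();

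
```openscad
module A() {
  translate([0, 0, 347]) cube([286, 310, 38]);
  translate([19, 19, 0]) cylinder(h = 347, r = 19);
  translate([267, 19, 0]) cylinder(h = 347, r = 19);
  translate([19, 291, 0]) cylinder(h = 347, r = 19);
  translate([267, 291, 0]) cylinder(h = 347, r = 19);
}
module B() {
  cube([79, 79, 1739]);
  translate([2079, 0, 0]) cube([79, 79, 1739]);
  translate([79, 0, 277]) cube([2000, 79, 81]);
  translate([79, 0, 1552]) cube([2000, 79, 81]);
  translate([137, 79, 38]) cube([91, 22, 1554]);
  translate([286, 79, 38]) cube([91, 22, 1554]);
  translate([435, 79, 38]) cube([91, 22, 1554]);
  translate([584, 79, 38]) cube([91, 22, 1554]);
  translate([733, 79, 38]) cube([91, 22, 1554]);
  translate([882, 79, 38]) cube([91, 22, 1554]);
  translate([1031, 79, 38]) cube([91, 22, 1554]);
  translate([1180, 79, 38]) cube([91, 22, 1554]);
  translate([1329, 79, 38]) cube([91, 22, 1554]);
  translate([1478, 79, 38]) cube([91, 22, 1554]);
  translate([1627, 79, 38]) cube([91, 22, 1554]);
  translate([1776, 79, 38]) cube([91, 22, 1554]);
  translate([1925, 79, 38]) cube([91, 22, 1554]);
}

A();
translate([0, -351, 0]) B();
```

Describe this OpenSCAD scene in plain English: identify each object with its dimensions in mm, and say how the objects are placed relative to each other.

A is a four-legged stool. The seat is 286×310 mm, 38 mm thick, top at z = 385 mm. It stands on four round legs, each 38 mm in diameter, from z = 0 to the seat underside, each leg's axis is inset half a diameter from the nearest pair of seat edges (so the leg's bounding box is flush with the corner).

B is a fence section. Two 79×79 mm posts, 1739 mm tall, stand on the floor with a clear span of 2000 mm between their inner faces. Two horizontal rails of 79×81 mm section span the gap between the posts with their undersides at z = 277 mm and z = 1552 mm, flush with the posts' −y face. 13 pickets, each 91 mm wide, 22 mm thick and 1554 mm tall, are fixed to the +y face of the rails with their bottoms at z = 38 mm, evenly spaced across the span with equal gaps (rounded down to the nearest mm) at the −x end and between each pair — any rounding remainder accumulates at the +x end.

The fence section is on the floor beside the stool on its −y side.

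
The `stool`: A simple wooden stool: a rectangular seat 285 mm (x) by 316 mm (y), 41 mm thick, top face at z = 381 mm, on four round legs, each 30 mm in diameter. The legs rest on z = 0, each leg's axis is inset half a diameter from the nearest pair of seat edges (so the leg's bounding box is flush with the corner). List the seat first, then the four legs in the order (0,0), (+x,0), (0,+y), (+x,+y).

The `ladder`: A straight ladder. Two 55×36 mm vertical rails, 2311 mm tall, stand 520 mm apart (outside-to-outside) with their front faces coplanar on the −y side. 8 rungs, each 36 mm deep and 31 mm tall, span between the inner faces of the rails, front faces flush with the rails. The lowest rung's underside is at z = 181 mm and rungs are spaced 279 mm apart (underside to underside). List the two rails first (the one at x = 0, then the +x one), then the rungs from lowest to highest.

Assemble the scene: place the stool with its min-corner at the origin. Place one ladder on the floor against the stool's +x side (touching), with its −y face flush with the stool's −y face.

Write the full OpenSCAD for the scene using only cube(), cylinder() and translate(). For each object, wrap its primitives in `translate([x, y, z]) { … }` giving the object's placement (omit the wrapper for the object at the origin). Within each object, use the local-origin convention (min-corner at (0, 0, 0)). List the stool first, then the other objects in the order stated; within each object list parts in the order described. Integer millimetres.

translate([0, 0, 340]) cube([285, 316, 41]);
translate([15, 15, 0]) cylinder(h = 340, r = 15);
translate([270, 15, 0]) cylinder(h = 340, r = 15);
translate([15, 301, 0]) cylinder(h = 340, r = 15);
translate([270, 301, 0]) cylinder(h = 340, r = 15);
translate([285, 0, 0]) {
  cube([55, 36, 2311]);
  translate([465, 0, 0]) cube([55, 36, 2311]);
  translate([55, 0, 181]) cube([410, 36, 31]);
  translate([55, 0, 460]) cube([410, 36, 31]);
  translate([55, 0, 739]) cube([410, 36, 31]);
  translate([55, 0, 1018]) cube([410, 36, 31]);
  translate([55, 0, 1297]) cube([410, 36, 31]);
  translate([55, 0, 1576]) cube([410, 36, 31]);
  translate([55, 0, 1855]) cube([410, 36, 31]);
  translate([55, 0, 2134]) cube([410, 36, 31]);
}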